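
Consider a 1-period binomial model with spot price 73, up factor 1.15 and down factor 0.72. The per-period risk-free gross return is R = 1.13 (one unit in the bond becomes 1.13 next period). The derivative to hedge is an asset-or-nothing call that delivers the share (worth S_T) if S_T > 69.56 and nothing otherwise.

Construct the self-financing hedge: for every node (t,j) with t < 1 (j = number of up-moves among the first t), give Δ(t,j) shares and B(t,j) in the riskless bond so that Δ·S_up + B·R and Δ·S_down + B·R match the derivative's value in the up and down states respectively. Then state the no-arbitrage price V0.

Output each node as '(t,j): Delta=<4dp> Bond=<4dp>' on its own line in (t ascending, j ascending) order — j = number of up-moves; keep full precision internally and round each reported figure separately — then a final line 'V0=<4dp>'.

(0,0): Delta=2.6744 Bond=-124.3960
V0=70.8366

No-arbitrage ⇒ martingale measure with p* = (R−d)/(u−d) = 0.9535.
Terminal payoffs: V(1,0)=0.0000, V(1,1)=83.9500
(0,0): S=73.0000. Δ = (V_up−V_dn)/(S_up−S_dn) = (83.9500−0.0000)/(83.9500−52.5600) = 2.6744. V = [p*·83.9500 + (1−p*)·0.0000]/1.13 = 70.8366. B = V − Δ·S = -124.3960.
The time-0 hedge costs 70.8366, which is the no-arbitrage price.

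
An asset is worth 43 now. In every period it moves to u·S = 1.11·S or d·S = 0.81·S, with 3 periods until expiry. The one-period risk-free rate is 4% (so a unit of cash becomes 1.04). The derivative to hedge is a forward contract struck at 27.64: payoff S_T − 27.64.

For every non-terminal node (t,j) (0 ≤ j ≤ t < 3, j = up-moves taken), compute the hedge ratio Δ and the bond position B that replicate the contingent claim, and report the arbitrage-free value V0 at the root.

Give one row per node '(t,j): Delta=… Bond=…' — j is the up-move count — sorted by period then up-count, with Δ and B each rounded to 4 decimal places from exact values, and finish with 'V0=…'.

(0,0): Delta=1.0000 Bond=-24.5719
(1,0): Delta=1.0000 Bond=-25.5547
(1,1): Delta=1.0000 Bond=-25.5547
(2,0): Delta=1.0000 Bond=-26.5769
(2,1): Delta=1.0000 Bond=-26.5769
(2,2): Delta=1.0000 Bond=-26.5769
V0=18.4281

Since d<R<u, set p* = (R−d)/(u−d) = 0.7667; price each node as the discounted p*-expectation of its children.
Payoff layer (t=3): V(3,0)=-4.7880, V(3,1)=3.6757, V(3,2)=15.2740, V(3,3)=31.1681
Node (2,0) S=28.2123: V=(p*·3.6757+(1−p*)·-4.7880)/1.04=1.6354; Δ=(3.6757−-4.7880)/(31.3157−22.8520)=1.0000; B=V−Δ·S=-26.5769
Node (2,1) S=38.6613: V=(p*·15.2740+(1−p*)·3.6757)/1.04=12.0844; Δ=(15.2740−3.6757)/(42.9140−31.3157)=1.0000; B=V−Δ·S=-26.5769
Node (2,2) S=52.9803: V=(p*·31.1681+(1−p*)·15.2740)/1.04=26.4034; Δ=(31.1681−15.2740)/(58.8081−42.9140)=1.0000; B=V−Δ·S=-26.5769
Node (1,0) S=34.8300: V=(p*·12.0844+(1−p*)·1.6354)/1.04=9.2753; Δ=(12.0844−1.6354)/(38.6613−28.2123)=1.0000; B=V−Δ·S=-25.5547
Node (1,1) S=47.7300: V=(p*·26.4034+(1−p*)·12.0844)/1.04=22.1753; Δ=(26.4034−12.0844)/(52.9803−38.6613)=1.0000; B=V−Δ·S=-25.5547
Node (0,0) S=43.0000: V=(p*·22.1753+(1−p*)·9.2753)/1.04=18.4281; Δ=(22.1753−9.2753)/(47.7300−34.8300)=1.0000; B=V−Δ·S=-24.5719
The time-0 hedge costs 18.4281, which is the no-arbitrage price.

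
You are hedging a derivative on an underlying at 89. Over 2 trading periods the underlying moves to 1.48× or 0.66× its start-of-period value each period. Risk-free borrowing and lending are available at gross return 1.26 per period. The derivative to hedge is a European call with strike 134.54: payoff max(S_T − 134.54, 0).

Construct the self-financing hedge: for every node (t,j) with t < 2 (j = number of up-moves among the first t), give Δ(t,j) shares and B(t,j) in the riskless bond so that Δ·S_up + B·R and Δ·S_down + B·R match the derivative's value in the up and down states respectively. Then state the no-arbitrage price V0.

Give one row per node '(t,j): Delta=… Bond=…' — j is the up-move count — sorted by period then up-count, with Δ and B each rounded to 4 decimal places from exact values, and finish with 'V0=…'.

Since d<R<u, set p* = (R−d)/(u−d) = 0.7317; price each node as the discounted p*-expectation of its children.
At expiry t=2: V(2,0)=0.0000, V(2,1)=0.0000, V(2,2)=60.4056
  t=1,j=0: stock 58.7400 → up 86.9352 (V=0.0000), down 38.7684 (V=0.0000). Price 0.0000; hedge Δ=0.0000, bond B=0.0000.
  t=1,j=1: stock 131.7200 → up 194.9456 (V=60.4056), down 86.9352 (V=0.0000). Price 35.0787; hedge Δ=0.5593, bond B=-38.5866.
  t=0,j=0: stock 89.0000 → up 131.7200 (V=35.0787), down 58.7400 (V=0.0000). Price 20.3709; hedge Δ=0.4807, bond B=-22.4080.
Root portfolio cost Δ·89+B reproduces V0=20.3709.

(0,0): Delta=0.4807 Bond=-22.4080
(1,0): Delta=0.0000 Bond=0.0000
(1,1): Delta=0.5593 Bond=-38.5866
V0=20.3709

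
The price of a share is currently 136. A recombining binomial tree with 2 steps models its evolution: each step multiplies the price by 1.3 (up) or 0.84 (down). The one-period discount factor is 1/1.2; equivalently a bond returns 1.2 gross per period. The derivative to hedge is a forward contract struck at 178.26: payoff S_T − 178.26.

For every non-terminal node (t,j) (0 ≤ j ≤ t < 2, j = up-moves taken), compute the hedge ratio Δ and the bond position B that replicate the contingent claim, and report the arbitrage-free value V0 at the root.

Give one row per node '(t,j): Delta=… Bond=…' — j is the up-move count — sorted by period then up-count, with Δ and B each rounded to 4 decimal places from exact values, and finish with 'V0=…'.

No-arbitrage ⇒ martingale measure with p* = (R−d)/(u−d) = 0.7826.
Payoff layer (t=2): V(2,0)=-82.2984, V(2,1)=-29.7480, V(2,2)=51.5800
Node (1,0) S=114.2400: V=(p*·-29.7480+(1−p*)·-82.2984)/1.2=-34.3100; Δ=(-29.7480−-82.2984)/(148.5120−95.9616)=1.0000; B=V−Δ·S=-148.5500
Node (1,1) S=176.8000: V=(p*·51.5800+(1−p*)·-29.7480)/1.2=28.2500; Δ=(51.5800−-29.7480)/(229.8400−148.5120)=1.0000; B=V−Δ·S=-148.5500
Node (0,0) S=136.0000: V=(p*·28.2500+(1−p*)·-34.3100)/1.2=12.2083; Δ=(28.2500−-34.3100)/(176.8000−114.2400)=1.0000; B=V−Δ·S=-123.7917
Check: Δ(0,0)·S0 + B(0,0) = 12.2083 = V0.

(0,0): Delta=1.0000 Bond=-123.7917
(1,0): Delta=1.0000 Bond=-148.5500
(1,1): Delta=1.0000 Bond=-148.5500
V0=12.2083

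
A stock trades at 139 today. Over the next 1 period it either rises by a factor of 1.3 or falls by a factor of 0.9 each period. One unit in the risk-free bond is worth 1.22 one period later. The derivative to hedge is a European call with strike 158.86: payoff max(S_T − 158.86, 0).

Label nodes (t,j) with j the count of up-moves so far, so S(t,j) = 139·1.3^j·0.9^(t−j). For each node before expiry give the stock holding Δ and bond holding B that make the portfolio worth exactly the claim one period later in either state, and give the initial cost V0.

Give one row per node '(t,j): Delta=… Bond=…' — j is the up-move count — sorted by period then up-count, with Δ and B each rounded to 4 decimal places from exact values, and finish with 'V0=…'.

(0,0): Delta=0.3928 Bond=-40.2787
V0=14.3213

No-arbitrage ⇒ martingale measure with p* = (R−d)/(u−d) = 0.8000.
Payoff layer (t=1): V(1,0)=0.0000, V(1,1)=21.8400
(0,0): S=139.0000. Δ = (V_up−V_dn)/(S_up−S_dn) = (21.8400−0.0000)/(180.7000−125.1000) = 0.3928. V = [p*·21.8400 + (1−p*)·0.0000]/1.22 = 14.3213. B = V − Δ·S = -40.2787.
The time-0 hedge costs 14.3213, which is the no-arbitrage price.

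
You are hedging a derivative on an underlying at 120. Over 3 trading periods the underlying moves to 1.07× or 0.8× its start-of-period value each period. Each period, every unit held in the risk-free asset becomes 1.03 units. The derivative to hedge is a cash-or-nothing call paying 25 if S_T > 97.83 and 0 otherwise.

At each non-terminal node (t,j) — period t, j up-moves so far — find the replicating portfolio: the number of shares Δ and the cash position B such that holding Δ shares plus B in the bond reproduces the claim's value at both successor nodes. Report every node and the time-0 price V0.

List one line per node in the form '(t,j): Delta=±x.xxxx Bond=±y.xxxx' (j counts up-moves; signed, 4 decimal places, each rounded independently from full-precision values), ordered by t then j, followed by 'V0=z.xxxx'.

Since d<R<u, set p* = (R−d)/(u−d) = 0.8519; price each node as the discounted p*-expectation of its children.
Payoff layer (t=3): V(3,0)=0.0000, V(3,1)=0.0000, V(3,2)=25.0000, V(3,3)=25.0000
Node (2,0) S=76.8000: V=(p*·0.0000+(1−p*)·0.0000)/1.03=0.0000; Δ=(0.0000−0.0000)/(82.1760−61.4400)=0.0000; B=V−Δ·S=0.0000
Node (2,1) S=102.7200: V=(p*·25.0000+(1−p*)·0.0000)/1.03=20.6760; Δ=(25.0000−0.0000)/(109.9104−82.1760)=0.9014; B=V−Δ·S=-71.9166
Node (2,2) S=137.3880: V=(p*·25.0000+(1−p*)·25.0000)/1.03=24.2718; Δ=(25.0000−25.0000)/(147.0052−109.9104)=0.0000; B=V−Δ·S=24.2718
Node (1,0) S=96.0000: V=(p*·20.6760+(1−p*)·0.0000)/1.03=17.0999; Δ=(20.6760−0.0000)/(102.7200−76.8000)=0.7977; B=V−Δ·S=-59.4779
Node (1,1) S=128.4000: V=(p*·24.2718+(1−p*)·20.6760)/1.03=23.0477; Δ=(24.2718−20.6760)/(137.3880−102.7200)=0.1037; B=V−Δ·S=9.7298
Node (0,0) S=120.0000: V=(p*·23.0477+(1−p*)·17.0999)/1.03=21.5209; Δ=(23.0477−17.0999)/(128.4000−96.0000)=0.1836; B=V−Δ·S=-0.5079
Each (Δ,B) replicates both successor values, so the strategy is self-financing and V0 is arbitrage-free.

(0,0): Delta=0.1836 Bond=-0.5079
(1,0): Delta=0.7977 Bond=-59.4779
(1,1): Delta=0.1037 Bond=9.7298
(2,0): Delta=0.0000 Bond=0.0000
(2,1): Delta=0.9014 Bond=-71.9166
(2,2): Delta=0.0000 Bond=24.2718
V0=21.5209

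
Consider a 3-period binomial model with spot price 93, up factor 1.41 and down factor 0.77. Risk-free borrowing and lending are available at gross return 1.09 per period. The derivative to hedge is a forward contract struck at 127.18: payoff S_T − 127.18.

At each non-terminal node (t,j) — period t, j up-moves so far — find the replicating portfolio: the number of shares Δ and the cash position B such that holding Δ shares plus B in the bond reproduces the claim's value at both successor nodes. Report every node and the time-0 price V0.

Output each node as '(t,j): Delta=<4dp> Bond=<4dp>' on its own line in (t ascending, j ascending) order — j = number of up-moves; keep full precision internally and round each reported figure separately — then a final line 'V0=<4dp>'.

The replicating-portfolio and risk-neutral prices coincide; use p* = (1.09−0.77)/(1.41−0.77) = 0.5000 for the latter.
Payoff layer (t=3): V(3,0)=-84.7224, V(3,1)=-49.4330, V(3,2)=15.1878, V(3,3)=133.5196
(2,0): S=55.1397. Δ = (V_up−V_dn)/(S_up−S_dn) = (-49.4330−-84.7224)/(77.7470−42.4576) = 1.0000. V = [p*·-49.4330 + (1−p*)·-84.7224]/1.09 = -61.5392. B = V − Δ·S = -116.6789.
(2,1): S=100.9701. Δ = (V_up−V_dn)/(S_up−S_dn) = (15.1878−-49.4330)/(142.3678−77.7470) = 1.0000. V = [p*·15.1878 + (1−p*)·-49.4330]/1.09 = -15.7088. B = V − Δ·S = -116.6789.
(2,2): S=184.8933. Δ = (V_up−V_dn)/(S_up−S_dn) = (133.5196−15.1878)/(260.6996−142.3678) = 1.0000. V = [p*·133.5196 + (1−p*)·15.1878]/1.09 = 68.2144. B = V − Δ·S = -116.6789.
(1,0): S=71.6100. Δ = (V_up−V_dn)/(S_up−S_dn) = (-15.7088−-61.5392)/(100.9701−55.1397) = 1.0000. V = [p*·-15.7088 + (1−p*)·-61.5392]/1.09 = -35.4349. B = V − Δ·S = -107.0449.
(1,1): S=131.1300. Δ = (V_up−V_dn)/(S_up−S_dn) = (68.2144−-15.7088)/(184.8933−100.9701) = 1.0000. V = [p*·68.2144 + (1−p*)·-15.7088]/1.09 = 24.0851. B = V − Δ·S = -107.0449.
(0,0): S=93.0000. Δ = (V_up−V_dn)/(S_up−S_dn) = (24.0851−-35.4349)/(131.1300−71.6100) = 1.0000. V = [p*·24.0851 + (1−p*)·-35.4349]/1.09 = -5.2063. B = V − Δ·S = -98.2063.
Self-financing check: at every node Δ·S+B equals the discounted successor values.

(0,0): Delta=1.0000 Bond=-98.2063
(1,0): Delta=1.0000 Bond=-107.0449
(1,1): Delta=1.0000 Bond=-107.0449
(2,0): Delta=1.0000 Bond=-116.6789
(2,1): Delta=1.0000 Bond=-116.6789
(2,2): Delta=1.0000 Bond=-116.6789
V0=-5.2063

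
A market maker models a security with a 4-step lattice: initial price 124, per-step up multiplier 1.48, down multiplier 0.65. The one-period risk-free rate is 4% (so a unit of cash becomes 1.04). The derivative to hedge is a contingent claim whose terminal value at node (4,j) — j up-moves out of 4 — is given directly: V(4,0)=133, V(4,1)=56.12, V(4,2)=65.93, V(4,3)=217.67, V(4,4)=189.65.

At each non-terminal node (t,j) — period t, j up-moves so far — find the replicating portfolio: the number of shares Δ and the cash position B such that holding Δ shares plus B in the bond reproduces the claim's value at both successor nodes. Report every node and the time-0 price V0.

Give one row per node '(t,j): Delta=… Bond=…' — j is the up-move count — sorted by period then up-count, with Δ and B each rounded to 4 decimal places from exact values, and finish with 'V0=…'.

(0,0): Delta=0.3698 Bond=46.3771
(1,0): Delta=0.2320 Bond=59.3381
(1,1): Delta=0.4380 Bond=35.7025
(2,0): Delta=-0.7993 Bond=115.7386
(2,1): Delta=0.7429 Bond=0.7580
(2,2): Delta=0.2869 Bond=78.1663
(3,0): Delta=-2.7200 Bond=185.7762
(3,1): Delta=0.1524 Bond=46.5745
(3,2): Delta=1.0355 Bond=-50.8678
(3,3): Delta=-0.0840 Bond=230.3975
V0=92.2262

Since d<R<u, set p* = (R−d)/(u−d) = 0.4699; price each node as the discounted p*-expectation of its children.
Payoff layer (t=4): V(4,0)=133.0000, V(4,1)=56.1200, V(4,2)=65.9300, V(4,3)=217.6700, V(4,4)=189.6500
Node (3,0) S=34.0535: V=(p*·56.1200+(1−p*)·133.0000)/1.04=93.1497; Δ=(56.1200−133.0000)/(50.3992−22.1348)=-2.7200; B=V−Δ·S=185.7762
Node (3,1) S=77.5372: V=(p*·65.9300+(1−p*)·56.1200)/1.04=58.3938; Δ=(65.9300−56.1200)/(114.7551−50.3992)=0.1524; B=V−Δ·S=46.5745
Node (3,2) S=176.5462: V=(p*·217.6700+(1−p*)·65.9300)/1.04=131.9515; Δ=(217.6700−65.9300)/(261.2884−114.7551)=1.0355; B=V−Δ·S=-50.8678
Node (3,3) S=401.9822: V=(p*·189.6500+(1−p*)·217.6700)/1.04=196.6384; Δ=(189.6500−217.6700)/(594.9337−261.2884)=-0.0840; B=V−Δ·S=230.3975
Node (2,0) S=52.3900: V=(p*·58.3938+(1−p*)·93.1497)/1.04=73.8640; Δ=(58.3938−93.1497)/(77.5372−34.0535)=-0.7993; B=V−Δ·S=115.7386
Node (2,1) S=119.2880: V=(p*·131.9515+(1−p*)·58.3938)/1.04=89.3818; Δ=(131.9515−58.3938)/(176.5462−77.5372)=0.7429; B=V−Δ·S=0.7580
Node (2,2) S=271.6096: V=(p*·196.6384+(1−p*)·131.9515)/1.04=156.1024; Δ=(196.6384−131.9515)/(401.9822−176.5462)=0.2869; B=V−Δ·S=78.1663
Node (1,0) S=80.6000: V=(p*·89.3818+(1−p*)·73.8640)/1.04=78.0341; Δ=(89.3818−73.8640)/(119.2880−52.3900)=0.2320; B=V−Δ·S=59.3381
Node (1,1) S=183.5200: V=(p*·156.1024+(1−p*)·89.3818)/1.04=116.0889; Δ=(156.1024−89.3818)/(271.6096−119.2880)=0.4380; B=V−Δ·S=35.7025
Node (0,0) S=124.0000: V=(p*·116.0889+(1−p*)·78.0341)/1.04=92.2262; Δ=(116.0889−78.0341)/(183.5200−80.6000)=0.3698; B=V−Δ·S=46.3771
The time-0 hedge costs 92.2262, which is the no-arbitrage price.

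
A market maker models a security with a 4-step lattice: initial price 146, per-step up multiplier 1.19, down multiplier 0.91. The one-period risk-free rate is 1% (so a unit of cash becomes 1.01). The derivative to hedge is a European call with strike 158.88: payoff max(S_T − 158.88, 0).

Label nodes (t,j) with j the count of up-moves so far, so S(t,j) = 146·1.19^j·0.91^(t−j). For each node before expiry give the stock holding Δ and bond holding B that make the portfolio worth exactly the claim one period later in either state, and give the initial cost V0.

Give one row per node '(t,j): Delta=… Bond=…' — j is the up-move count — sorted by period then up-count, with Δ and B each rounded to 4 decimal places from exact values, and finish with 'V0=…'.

No-arbitrage ⇒ martingale measure with p* = (R−d)/(u−d) = 0.3571.
Payoff layer (t=4): V(4,0)=0.0000, V(4,1)=0.0000, V(4,2)=12.3302, V(4,3)=65.0102, V(4,4)=133.8995
  t=3,j=0: stock 110.0214 → up 130.9254 (V=0.0000), down 100.1194 (V=0.0000). Price 0.0000; hedge Δ=0.0000, bond B=0.0000.
  t=3,j=1: stock 143.8741 → up 171.2102 (V=12.3302), down 130.9254 (V=0.0000). Price 4.3600; hedge Δ=0.3061, bond B=-39.6763.
  t=3,j=2: stock 188.1430 → up 223.8902 (V=65.0102), down 171.2102 (V=12.3302). Price 30.8361; hedge Δ=1.0000, bond B=-157.3069.
  t=3,j=3: stock 246.0332 → up 292.7795 (V=133.8995), down 223.8902 (V=65.0102). Price 88.7263; hedge Δ=1.0000, bond B=-157.3069.
  t=2,j=0: stock 120.9026 → up 143.8741 (V=4.3600), down 110.0214 (V=0.0000). Price 1.5417; hedge Δ=0.1288, bond B=-14.0298.
  t=2,j=1: stock 158.1034 → up 188.1430 (V=30.8361), down 143.8741 (V=4.3600). Price 13.6790; hedge Δ=0.5981, bond B=-80.8785.
  t=2,j=2: stock 206.7506 → up 246.0332 (V=88.7263), down 188.1430 (V=30.8361). Price 51.0012; hedge Δ=1.0000, bond B=-155.7494.
  t=1,j=0: stock 132.8600 → up 158.1034 (V=13.6790), down 120.9026 (V=1.5417). Price 5.8183; hedge Δ=0.3263, bond B=-37.5290.
  t=1,j=1: stock 173.7400 → up 206.7506 (V=51.0012), down 158.1034 (V=13.6790). Price 26.7409; hedge Δ=0.7672, bond B=-106.5526.
  t=0,j=0: stock 146.0000 → up 173.7400 (V=26.7409), down 132.8600 (V=5.8183). Price 13.1591; hedge Δ=0.5118, bond B=-61.5646.
The time-0 hedge costs 13.1591, which is the no-arbitrage price.

(0,0): Delta=0.5118 Bond=-61.5646
(1,0): Delta=0.3263 Bond=-37.5290
(1,1): Delta=0.7672 Bond=-106.5526
(2,0): Delta=0.1288 Bond=-14.0298
(2,1): Delta=0.5981 Bond=-80.8785
(2,2): Delta=1.0000 Bond=-155.7494
(3,0): Delta=0.0000 Bond=0.0000
(3,1): Delta=0.3061 Bond=-39.6763
(3,2): Delta=1.0000 Bond=-157.3069
(3,3): Delta=1.0000 Bond=-157.3069
V0=13.1591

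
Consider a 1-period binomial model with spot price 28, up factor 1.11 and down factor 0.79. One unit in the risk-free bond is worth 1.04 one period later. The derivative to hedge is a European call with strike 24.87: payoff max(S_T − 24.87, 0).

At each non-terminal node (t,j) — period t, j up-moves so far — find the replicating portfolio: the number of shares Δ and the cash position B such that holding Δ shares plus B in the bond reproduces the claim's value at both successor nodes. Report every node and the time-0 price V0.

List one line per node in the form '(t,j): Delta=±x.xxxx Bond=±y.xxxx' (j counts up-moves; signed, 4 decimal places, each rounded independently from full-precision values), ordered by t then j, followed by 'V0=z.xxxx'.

(0,0): Delta=0.6931 Bond=-14.7413
V0=4.6650

Under the risk-neutral measure, an up-move has probability p* = (R−d)/(u−d) = 0.7812 and values discount at R = 1.04.
Payoff layer (t=1): V(1,0)=0.0000, V(1,1)=6.2100
Node (0,0) S=28.0000: V=(p*·6.2100+(1−p*)·0.0000)/1.04=4.6650; Δ=(6.2100−0.0000)/(31.0800−22.1200)=0.6931; B=V−Δ·S=-14.7413
Self-financing check: at every node Δ·S+B equals the discounted successor values.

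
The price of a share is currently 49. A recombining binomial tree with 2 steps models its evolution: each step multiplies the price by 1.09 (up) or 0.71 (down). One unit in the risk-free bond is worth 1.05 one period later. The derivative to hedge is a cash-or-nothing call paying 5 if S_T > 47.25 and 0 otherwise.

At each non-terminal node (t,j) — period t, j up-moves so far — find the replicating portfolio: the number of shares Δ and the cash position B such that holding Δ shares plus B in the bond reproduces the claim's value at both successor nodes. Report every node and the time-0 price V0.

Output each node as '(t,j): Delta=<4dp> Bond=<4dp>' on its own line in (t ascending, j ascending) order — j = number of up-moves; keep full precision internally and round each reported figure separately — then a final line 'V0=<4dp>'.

Since d<R<u, set p* = (R−d)/(u−d) = 0.8947; price each node as the discounted p*-expectation of its children.
Terminal payoffs: V(2,0)=0.0000, V(2,1)=0.0000, V(2,2)=5.0000
(1,0): S=34.7900. Δ = (V_up−V_dn)/(S_up−S_dn) = (0.0000−0.0000)/(37.9211−24.7009) = 0.0000. V = [p*·0.0000 + (1−p*)·0.0000]/1.05 = 0.0000. B = V − Δ·S = 0.0000.
(1,1): S=53.4100. Δ = (V_up−V_dn)/(S_up−S_dn) = (5.0000−0.0000)/(58.2169−37.9211) = 0.2464. V = [p*·5.0000 + (1−p*)·0.0000]/1.05 = 4.2607. B = V − Δ·S = -8.8972.
(0,0): S=49.0000. Δ = (V_up−V_dn)/(S_up−S_dn) = (4.2607−0.0000)/(53.4100−34.7900) = 0.2288. V = [p*·4.2607 + (1−p*)·0.0000]/1.05 = 3.6306. B = V − Δ·S = -7.5816.
Each (Δ,B) replicates both successor values, so the strategy is self-financing and V0 is arbitrage-free.

(0,0): Delta=0.2288 Bond=-7.5816
(1,0): Delta=0.0000 Bond=0.0000
(1,1): Delta=0.2464 Bond=-8.8972
V0=3.6306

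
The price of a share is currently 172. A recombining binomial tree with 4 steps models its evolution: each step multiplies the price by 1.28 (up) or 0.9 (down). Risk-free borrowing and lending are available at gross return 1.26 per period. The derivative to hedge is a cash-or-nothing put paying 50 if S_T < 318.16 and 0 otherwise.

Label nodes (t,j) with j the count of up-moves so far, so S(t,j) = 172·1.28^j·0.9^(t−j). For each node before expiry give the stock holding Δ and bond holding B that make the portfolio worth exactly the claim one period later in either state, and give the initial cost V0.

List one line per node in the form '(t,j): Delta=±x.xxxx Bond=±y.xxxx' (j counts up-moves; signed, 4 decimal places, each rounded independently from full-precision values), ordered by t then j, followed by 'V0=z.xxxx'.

(0,0): Delta=-0.0542 Bond=9.6284
(1,0): Delta=-0.4805 Bond=78.1272
(1,1): Delta=-0.0375 Bond=8.4654
(2,0): Delta=0.0000 Bond=31.4941
(2,1): Delta=-0.4993 Bond=102.1595
(2,2): Delta=-0.0195 Bond=5.5834
(3,0): Delta=0.0000 Bond=39.6825
(3,1): Delta=0.0000 Bond=39.6825
(3,2): Delta=-0.5188 Bond=133.6675
(3,3): Delta=0.0000 Bond=0.0000
V0=0.3070

Since d<R<u, set p* = (R−d)/(u−d) = 0.9474; price each node as the discounted p*-expectation of its children.
Terminal payoffs: V(4,0)=50.0000, V(4,1)=50.0000, V(4,2)=50.0000, V(4,3)=0.0000, V(4,4)=0.0000
  t=3,j=0: stock 125.3880 → up 160.4966 (V=50.0000), down 112.8492 (V=50.0000). Price 39.6825; hedge Δ=0.0000, bond B=39.6825.
  t=3,j=1: stock 178.3296 → up 228.2619 (V=50.0000), down 160.4966 (V=50.0000). Price 39.6825; hedge Δ=0.0000, bond B=39.6825.
  t=3,j=2: stock 253.6243 → up 324.6391 (V=0.0000), down 228.2619 (V=50.0000). Price 2.0886; hedge Δ=-0.5188, bond B=133.6675.
  t=3,j=3: stock 360.7101 → up 461.7090 (V=0.0000), down 324.6391 (V=0.0000). Price 0.0000; hedge Δ=0.0000, bond B=0.0000.
  t=2,j=0: stock 139.3200 → up 178.3296 (V=39.6825), down 125.3880 (V=39.6825). Price 31.4941; hedge Δ=0.0000, bond B=31.4941.
  t=2,j=1: stock 198.1440 → up 253.6243 (V=2.0886), down 178.3296 (V=39.6825). Price 3.2279; hedge Δ=-0.4993, bond B=102.1595.
  t=2,j=2: stock 281.8048 → up 360.7101 (V=0.0000), down 253.6243 (V=2.0886). Price 0.0872; hedge Δ=-0.0195, bond B=5.5834.
  t=1,j=0: stock 154.8000 → up 198.1440 (V=3.2279), down 139.3200 (V=31.4941). Price 3.7426; hedge Δ=-0.4805, bond B=78.1272.
  t=1,j=1: stock 220.1600 → up 281.8048 (V=0.0872), down 198.1440 (V=3.2279). Price 0.2004; hedge Δ=-0.0375, bond B=8.4654.
  t=0,j=0: stock 172.0000 → up 220.1600 (V=0.2004), down 154.8000 (V=3.7426). Price 0.3070; hedge Δ=-0.0542, bond B=9.6284.
Root portfolio cost Δ·172+B reproduces V0=0.3070.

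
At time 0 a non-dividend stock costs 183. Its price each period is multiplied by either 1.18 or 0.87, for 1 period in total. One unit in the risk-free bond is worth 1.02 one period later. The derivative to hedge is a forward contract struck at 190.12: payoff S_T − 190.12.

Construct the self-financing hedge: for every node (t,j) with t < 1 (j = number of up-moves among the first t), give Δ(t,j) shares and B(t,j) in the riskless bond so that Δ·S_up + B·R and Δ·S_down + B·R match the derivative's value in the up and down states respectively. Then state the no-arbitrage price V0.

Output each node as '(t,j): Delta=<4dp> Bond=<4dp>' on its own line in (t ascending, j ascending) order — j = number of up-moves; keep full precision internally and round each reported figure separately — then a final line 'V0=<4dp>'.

The replicating-portfolio and risk-neutral prices coincide; use p* = (1.02−0.87)/(1.18−0.87) = 0.4839 for the latter.
Terminal values V(1,·): V(1,0)=-30.9100, V(1,1)=25.8200
(0,0): S=183.0000. Δ = (V_up−V_dn)/(S_up−S_dn) = (25.8200−-30.9100)/(215.9400−159.2100) = 1.0000. V = [p*·25.8200 + (1−p*)·-30.9100]/1.02 = -3.3922. B = V − Δ·S = -186.3922.
The time-0 hedge costs -3.3922, which is the no-arbitrage price.

(0,0): Delta=1.0000 Bond=-186.3922
V0=-3.3922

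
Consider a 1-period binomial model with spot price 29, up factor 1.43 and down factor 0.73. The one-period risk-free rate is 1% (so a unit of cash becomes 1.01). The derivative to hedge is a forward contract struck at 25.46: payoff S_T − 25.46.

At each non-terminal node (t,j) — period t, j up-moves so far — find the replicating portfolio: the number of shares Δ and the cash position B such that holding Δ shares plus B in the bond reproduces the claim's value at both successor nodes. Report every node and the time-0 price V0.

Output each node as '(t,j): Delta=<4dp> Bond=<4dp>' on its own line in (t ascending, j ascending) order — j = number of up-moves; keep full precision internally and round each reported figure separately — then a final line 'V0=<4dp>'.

The replicating-portfolio and risk-neutral prices coincide; use p* = (1.01−0.73)/(1.43−0.73) = 0.4000 for the latter.
Payoff layer (t=1): V(1,0)=-4.2900, V(1,1)=16.0100
Node (0,0) S=29.0000: V=(p*·16.0100+(1−p*)·-4.2900)/1.01=3.7921; Δ=(16.0100−-4.2900)/(41.4700−21.1700)=1.0000; B=V−Δ·S=-25.2079
Each (Δ,B) replicates both successor values, so the strategy is self-financing and V0 is arbitrage-free.

(0,0): Delta=1.0000 Bond=-25.2079
V0=3.7921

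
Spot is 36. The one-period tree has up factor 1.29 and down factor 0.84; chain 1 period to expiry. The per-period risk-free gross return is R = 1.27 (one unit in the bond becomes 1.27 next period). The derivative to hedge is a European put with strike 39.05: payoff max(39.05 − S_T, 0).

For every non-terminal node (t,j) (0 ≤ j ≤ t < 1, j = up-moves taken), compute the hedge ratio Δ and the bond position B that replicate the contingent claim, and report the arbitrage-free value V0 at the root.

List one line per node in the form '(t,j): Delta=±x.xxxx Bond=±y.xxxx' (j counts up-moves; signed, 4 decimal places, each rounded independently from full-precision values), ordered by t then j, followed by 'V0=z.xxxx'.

Under the risk-neutral measure, an up-move has probability p* = (R−d)/(u−d) = 0.9556 and values discount at R = 1.27.
Terminal payoffs: V(1,0)=8.8100, V(1,1)=0.0000
Node (0,0) S=36.0000: V=(p*·0.0000+(1−p*)·8.8100)/1.27=0.3083; Δ=(0.0000−8.8100)/(46.4400−30.2400)=-0.5438; B=V−Δ·S=19.8861
Check: Δ(0,0)·S0 + B(0,0) = 0.3083 = V0.

(0,0): Delta=-0.5438 Bond=19.8861
V0=0.3083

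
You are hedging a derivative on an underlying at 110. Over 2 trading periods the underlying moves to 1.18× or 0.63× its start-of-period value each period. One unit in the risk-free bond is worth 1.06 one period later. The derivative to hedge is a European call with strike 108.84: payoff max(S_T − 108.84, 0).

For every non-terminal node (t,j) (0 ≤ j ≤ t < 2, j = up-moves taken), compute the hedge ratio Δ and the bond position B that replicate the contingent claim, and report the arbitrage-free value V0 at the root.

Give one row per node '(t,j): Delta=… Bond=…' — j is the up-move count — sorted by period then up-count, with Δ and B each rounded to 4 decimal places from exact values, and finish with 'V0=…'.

Under the risk-neutral measure, an up-move has probability p* = (R−d)/(u−d) = 0.7818 and values discount at R = 1.06.
Terminal values V(2,·): V(2,0)=0.0000, V(2,1)=0.0000, V(2,2)=44.3240
  t=1,j=0: stock 69.3000 → up 81.7740 (V=0.0000), down 43.6590 (V=0.0000). Price 0.0000; hedge Δ=0.0000, bond B=0.0000.
  t=1,j=1: stock 129.8000 → up 153.1640 (V=44.3240), down 81.7740 (V=0.0000). Price 32.6918; hedge Δ=0.6209, bond B=-47.8973.
  t=0,j=0: stock 110.0000 → up 129.8000 (V=32.6918), down 69.3000 (V=0.0000). Price 24.1123; hedge Δ=0.5404, bond B=-35.3273.
Self-financing check: at every node Δ·S+B equals the discounted successor values.

(0,0): Delta=0.5404 Bond=-35.3273
(1,0): Delta=0.0000 Bond=0.0000
(1,1): Delta=0.6209 Bond=-47.8973
V0=24.1123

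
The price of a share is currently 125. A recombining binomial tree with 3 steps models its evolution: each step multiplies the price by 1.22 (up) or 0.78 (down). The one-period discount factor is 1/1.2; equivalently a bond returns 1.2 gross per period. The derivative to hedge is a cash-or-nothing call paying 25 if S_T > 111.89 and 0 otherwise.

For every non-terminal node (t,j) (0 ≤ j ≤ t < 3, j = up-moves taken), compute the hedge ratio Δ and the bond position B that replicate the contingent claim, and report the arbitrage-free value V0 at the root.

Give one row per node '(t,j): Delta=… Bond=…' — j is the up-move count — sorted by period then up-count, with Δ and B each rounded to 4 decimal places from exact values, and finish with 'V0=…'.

The replicating-portfolio and risk-neutral prices coincide; use p* = (1.2−0.78)/(1.22−0.78) = 0.9545 for the latter.
At expiry t=3: V(3,0)=0.0000, V(3,1)=0.0000, V(3,2)=25.0000, V(3,3)=25.0000
Node (2,0) S=76.0500: V=(p*·0.0000+(1−p*)·0.0000)/1.2=0.0000; Δ=(0.0000−0.0000)/(92.7810−59.3190)=0.0000; B=V−Δ·S=0.0000
Node (2,1) S=118.9500: V=(p*·25.0000+(1−p*)·0.0000)/1.2=19.8864; Δ=(25.0000−0.0000)/(145.1190−92.7810)=0.4777; B=V−Δ·S=-36.9318
Node (2,2) S=186.0500: V=(p*·25.0000+(1−p*)·25.0000)/1.2=20.8333; Δ=(25.0000−25.0000)/(226.9810−145.1190)=0.0000; B=V−Δ·S=20.8333
Node (1,0) S=97.5000: V=(p*·19.8864+(1−p*)·0.0000)/1.2=15.8187; Δ=(19.8864−0.0000)/(118.9500−76.0500)=0.4636; B=V−Δ·S=-29.3776
Node (1,1) S=152.5000: V=(p*·20.8333+(1−p*)·19.8864)/1.2=17.3252; Δ=(20.8333−19.8864)/(186.0500−118.9500)=0.0141; B=V−Δ·S=15.1730
Node (0,0) S=125.0000: V=(p*·17.3252+(1−p*)·15.8187)/1.2=14.3806; Δ=(17.3252−15.8187)/(152.5000−97.5000)=0.0274; B=V−Δ·S=10.9567
The time-0 hedge costs 14.3806, which is the no-arbitrage price.

(0,0): Delta=0.0274 Bond=10.9567
(1,0): Delta=0.4636 Bond=-29.3776
(1,1): Delta=0.0141 Bond=15.1730
(2,0): Delta=0.0000 Bond=0.0000
(2,1): Delta=0.4777 Bond=-36.9318
(2,2): Delta=0.0000 Bond=20.8333
V0=14.3806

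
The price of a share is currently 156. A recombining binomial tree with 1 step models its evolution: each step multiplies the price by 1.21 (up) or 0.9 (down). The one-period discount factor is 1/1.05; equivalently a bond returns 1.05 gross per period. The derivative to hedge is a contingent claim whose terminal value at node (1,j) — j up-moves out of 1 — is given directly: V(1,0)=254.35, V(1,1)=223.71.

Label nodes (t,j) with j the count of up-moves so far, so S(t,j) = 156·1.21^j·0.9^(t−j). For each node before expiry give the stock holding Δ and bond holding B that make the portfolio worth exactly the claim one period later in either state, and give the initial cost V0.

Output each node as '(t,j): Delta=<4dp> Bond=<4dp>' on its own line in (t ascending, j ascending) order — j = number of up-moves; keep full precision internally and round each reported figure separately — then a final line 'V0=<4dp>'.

(0,0): Delta=-0.6336 Bond=326.9570
V0=228.1183

The replicating-portfolio and risk-neutral prices coincide; use p* = (1.05−0.9)/(1.21−0.9) = 0.4839 for the latter.
Terminal values V(1,·): V(1,0)=254.3500, V(1,1)=223.7100
(0,0): S=156.0000. Δ = (V_up−V_dn)/(S_up−S_dn) = (223.7100−254.3500)/(188.7600−140.4000) = -0.6336. V = [p*·223.7100 + (1−p*)·254.3500]/1.05 = 228.1183. B = V − Δ·S = 326.9570.
Each (Δ,B) replicates both successor values, so the strategy is self-financing and V0 is arbitrage-free.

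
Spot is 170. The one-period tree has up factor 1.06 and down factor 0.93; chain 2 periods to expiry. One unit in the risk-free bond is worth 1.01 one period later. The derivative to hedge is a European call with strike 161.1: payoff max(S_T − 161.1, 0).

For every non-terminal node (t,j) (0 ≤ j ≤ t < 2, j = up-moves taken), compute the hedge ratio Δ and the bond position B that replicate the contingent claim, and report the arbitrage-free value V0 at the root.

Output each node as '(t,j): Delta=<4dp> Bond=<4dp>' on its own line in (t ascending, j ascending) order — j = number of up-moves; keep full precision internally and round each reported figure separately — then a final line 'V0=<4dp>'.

(0,0): Delta=0.7576 Bond=-114.6795
(1,0): Delta=0.3156 Bond=-45.9404
(1,1): Delta=1.0000 Bond=-159.5050
V0=14.1142

No-arbitrage ⇒ martingale measure with p* = (R−d)/(u−d) = 0.6154.
Payoff layer (t=2): V(2,0)=0.0000, V(2,1)=6.4860, V(2,2)=29.9120
(1,0): S=158.1000. Δ = (V_up−V_dn)/(S_up−S_dn) = (6.4860−0.0000)/(167.5860−147.0330) = 0.3156. V = [p*·6.4860 + (1−p*)·0.0000]/1.01 = 3.9519. B = V − Δ·S = -45.9404.
(1,1): S=180.2000. Δ = (V_up−V_dn)/(S_up−S_dn) = (29.9120−6.4860)/(191.0120−167.5860) = 1.0000. V = [p*·29.9120 + (1−p*)·6.4860]/1.01 = 20.6950. B = V − Δ·S = -159.5050.
(0,0): S=170.0000. Δ = (V_up−V_dn)/(S_up−S_dn) = (20.6950−3.9519)/(180.2000−158.1000) = 0.7576. V = [p*·20.6950 + (1−p*)·3.9519]/1.01 = 14.1142. B = V − Δ·S = -114.6795.
Check: Δ(0,0)·S0 + B(0,0) = 14.1142 = V0.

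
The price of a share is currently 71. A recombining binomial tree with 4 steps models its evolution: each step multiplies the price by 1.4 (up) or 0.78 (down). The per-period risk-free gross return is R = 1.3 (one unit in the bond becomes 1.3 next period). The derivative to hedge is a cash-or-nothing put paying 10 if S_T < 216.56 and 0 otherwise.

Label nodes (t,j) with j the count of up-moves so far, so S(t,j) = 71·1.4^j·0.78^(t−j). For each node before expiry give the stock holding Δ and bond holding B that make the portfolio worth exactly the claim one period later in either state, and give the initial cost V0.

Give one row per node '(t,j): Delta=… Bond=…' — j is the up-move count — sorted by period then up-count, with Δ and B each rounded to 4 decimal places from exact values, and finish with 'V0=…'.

(0,0): Delta=-0.0610 Bond=6.1000
(1,0): Delta=0.0000 Bond=4.5517
(1,1): Delta=-0.0675 Bond=8.5797
(2,0): Delta=0.0000 Bond=5.9172
(2,1): Delta=0.0000 Bond=5.9172
(2,2): Delta=-0.0748 Bond=12.1607
(3,0): Delta=0.0000 Bond=7.6923
(3,1): Delta=0.0000 Bond=7.6923
(3,2): Delta=0.0000 Bond=7.6923
(3,3): Delta=-0.0828 Bond=17.3697
V0=1.7688

Under the risk-neutral measure, an up-move has probability p* = (R−d)/(u−d) = 0.8387 and values discount at R = 1.3.
Terminal payoffs: V(4,0)=10.0000, V(4,1)=10.0000, V(4,2)=10.0000, V(4,3)=10.0000, V(4,4)=0.0000
  t=3,j=0: stock 33.6932 → up 47.1705 (V=10.0000), down 26.2807 (V=10.0000). Price 7.6923; hedge Δ=0.0000, bond B=7.6923.
  t=3,j=1: stock 60.4750 → up 84.6649 (V=10.0000), down 47.1705 (V=10.0000). Price 7.6923; hedge Δ=0.0000, bond B=7.6923.
  t=3,j=2: stock 108.5448 → up 151.9627 (V=10.0000), down 84.6649 (V=10.0000). Price 7.6923; hedge Δ=0.0000, bond B=7.6923.
  t=3,j=3: stock 194.8240 → up 272.7536 (V=0.0000), down 151.9627 (V=10.0000). Price 1.2407; hedge Δ=-0.0828, bond B=17.3697.
  t=2,j=0: stock 43.1964 → up 60.4750 (V=7.6923), down 33.6932 (V=7.6923). Price 5.9172; hedge Δ=0.0000, bond B=5.9172.
  t=2,j=1: stock 77.5320 → up 108.5448 (V=7.6923), down 60.4750 (V=7.6923). Price 5.9172; hedge Δ=0.0000, bond B=5.9172.
  t=2,j=2: stock 139.1600 → up 194.8240 (V=1.2407), down 108.5448 (V=7.6923). Price 1.7548; hedge Δ=-0.0748, bond B=12.1607.
  t=1,j=0: stock 55.3800 → up 77.5320 (V=5.9172), down 43.1964 (V=5.9172). Price 4.5517; hedge Δ=0.0000, bond B=4.5517.
  t=1,j=1: stock 99.4000 → up 139.1600 (V=1.7548), down 77.5320 (V=5.9172). Price 1.8663; hedge Δ=-0.0675, bond B=8.5797.
  t=0,j=0: stock 71.0000 → up 99.4000 (V=1.8663), down 55.3800 (V=4.5517). Price 1.7688; hedge Δ=-0.0610, bond B=6.1000.
Each (Δ,B) replicates both successor values, so the strategy is self-financing and V0 is arbitrage-free.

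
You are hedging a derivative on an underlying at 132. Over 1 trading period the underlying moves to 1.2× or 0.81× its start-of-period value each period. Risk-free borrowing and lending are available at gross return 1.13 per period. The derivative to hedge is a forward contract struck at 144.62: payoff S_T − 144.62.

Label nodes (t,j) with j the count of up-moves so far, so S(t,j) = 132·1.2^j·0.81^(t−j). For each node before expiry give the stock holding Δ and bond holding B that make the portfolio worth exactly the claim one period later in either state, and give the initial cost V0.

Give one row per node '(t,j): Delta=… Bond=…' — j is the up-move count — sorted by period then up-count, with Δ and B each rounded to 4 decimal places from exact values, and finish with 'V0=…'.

Since d<R<u, set p* = (R−d)/(u−d) = 0.8205; price each node as the discounted p*-expectation of its children.
Payoff layer (t=1): V(1,0)=-37.7000, V(1,1)=13.7800
  t=0,j=0: stock 132.0000 → up 158.4000 (V=13.7800), down 106.9200 (V=-37.7000). Price 4.0177; hedge Δ=1.0000, bond B=-127.9823.
Root portfolio cost Δ·132+B reproduces V0=4.0177.

(0,0): Delta=1.0000 Bond=-127.9823
V0=4.0177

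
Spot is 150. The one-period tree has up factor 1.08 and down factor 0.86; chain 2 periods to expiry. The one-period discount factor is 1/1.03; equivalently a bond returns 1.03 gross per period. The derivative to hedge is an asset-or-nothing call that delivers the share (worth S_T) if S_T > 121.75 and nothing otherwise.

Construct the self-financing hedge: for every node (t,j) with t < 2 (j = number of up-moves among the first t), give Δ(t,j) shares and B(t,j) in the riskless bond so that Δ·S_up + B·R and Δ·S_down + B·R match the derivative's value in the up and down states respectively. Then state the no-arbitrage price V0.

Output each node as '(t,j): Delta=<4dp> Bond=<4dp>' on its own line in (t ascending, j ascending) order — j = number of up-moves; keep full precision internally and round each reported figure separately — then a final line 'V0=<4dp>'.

Risk-neutral probability p* = (R−d)/(u−d) = (1.03−0.86)/(1.08−0.86) = 0.7727.
Payoff layer (t=2): V(2,0)=0.0000, V(2,1)=139.3200, V(2,2)=174.9600
(1,0): S=129.0000. Δ = (V_up−V_dn)/(S_up−S_dn) = (139.3200−0.0000)/(139.3200−110.9400) = 4.9091. V = [p*·139.3200 + (1−p*)·0.0000]/1.03 = 104.5207. B = V − Δ·S = -528.7520.
(1,1): S=162.0000. Δ = (V_up−V_dn)/(S_up−S_dn) = (174.9600−139.3200)/(174.9600−139.3200) = 1.0000. V = [p*·174.9600 + (1−p*)·139.3200]/1.03 = 162.0000. B = V − Δ·S = 0.0000.
(0,0): S=150.0000. Δ = (V_up−V_dn)/(S_up−S_dn) = (162.0000−104.5207)/(162.0000−129.0000) = 1.7418. V = [p*·162.0000 + (1−p*)·104.5207]/1.03 = 144.5986. B = V − Δ·S = -116.6708.
Self-financing check: at every node Δ·S+B equals the discounted successor values.

(0,0): Delta=1.7418 Bond=-116.6708
(1,0): Delta=4.9091 Bond=-528.7520
(1,1): Delta=1.0000 Bond=0.0000
V0=144.5986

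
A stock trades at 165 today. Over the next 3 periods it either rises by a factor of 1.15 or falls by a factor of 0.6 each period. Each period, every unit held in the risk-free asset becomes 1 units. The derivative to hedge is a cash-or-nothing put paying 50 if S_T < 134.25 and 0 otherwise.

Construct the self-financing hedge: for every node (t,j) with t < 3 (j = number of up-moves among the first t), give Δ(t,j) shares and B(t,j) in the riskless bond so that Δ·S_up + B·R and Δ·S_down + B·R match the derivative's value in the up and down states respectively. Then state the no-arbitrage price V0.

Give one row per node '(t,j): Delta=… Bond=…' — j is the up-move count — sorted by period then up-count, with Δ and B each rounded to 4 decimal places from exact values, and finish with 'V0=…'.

(0,0): Delta=-0.2914 Bond=78.8505
(1,0): Delta=0.0000 Bond=50.0000
(1,1): Delta=-0.3484 Bond=89.6694
(2,0): Delta=0.0000 Bond=50.0000
(2,1): Delta=0.0000 Bond=50.0000
(2,2): Delta=-0.4166 Bond=104.5455
V0=30.7663

The replicating-portfolio and risk-neutral prices coincide; use p* = (1−0.6)/(1.15−0.6) = 0.7273 for the latter.
Terminal values V(3,·): V(3,0)=50.0000, V(3,1)=50.0000, V(3,2)=50.0000, V(3,3)=0.0000
(2,0): S=59.4000. Δ = (V_up−V_dn)/(S_up−S_dn) = (50.0000−50.0000)/(68.3100−35.6400) = 0.0000. V = [p*·50.0000 + (1−p*)·50.0000]/1 = 50.0000. B = V − Δ·S = 50.0000.
(2,1): S=113.8500. Δ = (V_up−V_dn)/(S_up−S_dn) = (50.0000−50.0000)/(130.9275−68.3100) = 0.0000. V = [p*·50.0000 + (1−p*)·50.0000]/1 = 50.0000. B = V − Δ·S = 50.0000.
(2,2): S=218.2125. Δ = (V_up−V_dn)/(S_up−S_dn) = (0.0000−50.0000)/(250.9444−130.9275) = -0.4166. V = [p*·0.0000 + (1−p*)·50.0000]/1 = 13.6364. B = V − Δ·S = 104.5455.
(1,0): S=99.0000. Δ = (V_up−V_dn)/(S_up−S_dn) = (50.0000−50.0000)/(113.8500−59.4000) = 0.0000. V = [p*·50.0000 + (1−p*)·50.0000]/1 = 50.0000. B = V − Δ·S = 50.0000.
(1,1): S=189.7500. Δ = (V_up−V_dn)/(S_up−S_dn) = (13.6364−50.0000)/(218.2125−113.8500) = -0.3484. V = [p*·13.6364 + (1−p*)·50.0000]/1 = 23.5537. B = V − Δ·S = 89.6694.
(0,0): S=165.0000. Δ = (V_up−V_dn)/(S_up−S_dn) = (23.5537−50.0000)/(189.7500−99.0000) = -0.2914. V = [p*·23.5537 + (1−p*)·50.0000]/1 = 30.7663. B = V − Δ·S = 78.8505.
Check: Δ(0,0)·S0 + B(0,0) = 30.7663 = V0.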